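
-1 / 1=-1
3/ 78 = 1/ 26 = 0.04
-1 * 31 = -31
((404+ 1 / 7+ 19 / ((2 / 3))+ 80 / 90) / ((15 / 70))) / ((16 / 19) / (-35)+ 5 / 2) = 72651250 / 88911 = 817.12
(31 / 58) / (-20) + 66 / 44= 1709 / 1160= 1.47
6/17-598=-10160/17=-597.65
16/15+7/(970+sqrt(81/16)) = 1.07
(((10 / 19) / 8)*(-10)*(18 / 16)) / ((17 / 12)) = -0.52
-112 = -112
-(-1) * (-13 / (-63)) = 13 / 63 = 0.21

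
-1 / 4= -0.25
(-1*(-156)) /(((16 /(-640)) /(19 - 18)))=-6240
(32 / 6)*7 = 112 / 3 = 37.33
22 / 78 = 11 / 39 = 0.28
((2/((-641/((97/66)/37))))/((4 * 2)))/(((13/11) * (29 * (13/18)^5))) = -7637004/3319845442537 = -0.00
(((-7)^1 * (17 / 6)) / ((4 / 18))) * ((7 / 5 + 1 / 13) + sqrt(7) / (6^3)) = -132.91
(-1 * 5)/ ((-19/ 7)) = 35/ 19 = 1.84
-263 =-263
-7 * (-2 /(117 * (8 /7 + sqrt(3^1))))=-784 /9711 + 686 * sqrt(3) /9711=0.04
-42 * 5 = -210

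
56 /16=3.50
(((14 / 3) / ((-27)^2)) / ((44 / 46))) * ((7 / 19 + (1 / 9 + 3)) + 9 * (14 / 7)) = 591353 / 4113747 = 0.14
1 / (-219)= -0.00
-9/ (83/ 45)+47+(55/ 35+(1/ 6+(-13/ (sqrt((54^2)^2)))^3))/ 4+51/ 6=2941961681331319/ 57623373851904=51.06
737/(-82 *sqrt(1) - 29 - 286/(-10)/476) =-1754060/264037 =-6.64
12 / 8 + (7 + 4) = 25 / 2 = 12.50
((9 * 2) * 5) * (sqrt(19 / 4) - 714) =-64260+45 * sqrt(19) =-64063.85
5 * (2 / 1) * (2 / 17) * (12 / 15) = 0.94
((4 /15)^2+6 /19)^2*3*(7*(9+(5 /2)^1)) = 220225138 /6091875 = 36.15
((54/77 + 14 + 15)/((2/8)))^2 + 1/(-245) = 418429399/29645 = 14114.67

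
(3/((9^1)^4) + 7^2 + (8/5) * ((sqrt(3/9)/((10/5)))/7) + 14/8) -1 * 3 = 4 * sqrt(3)/105 + 417721/8748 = 47.82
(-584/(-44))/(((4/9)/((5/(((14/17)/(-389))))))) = -21723705/308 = -70531.51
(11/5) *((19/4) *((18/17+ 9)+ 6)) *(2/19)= 3003/170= 17.66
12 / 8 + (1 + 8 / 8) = 7 / 2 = 3.50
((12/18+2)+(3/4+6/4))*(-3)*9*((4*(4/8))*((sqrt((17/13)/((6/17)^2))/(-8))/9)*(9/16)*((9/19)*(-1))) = -27081*sqrt(221)/126464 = -3.18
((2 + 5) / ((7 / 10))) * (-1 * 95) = -950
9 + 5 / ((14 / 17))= 211 / 14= 15.07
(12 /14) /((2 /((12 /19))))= 36 /133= 0.27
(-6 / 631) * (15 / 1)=-90 / 631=-0.14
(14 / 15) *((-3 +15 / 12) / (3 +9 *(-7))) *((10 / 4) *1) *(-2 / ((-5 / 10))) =49 / 180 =0.27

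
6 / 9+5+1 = 20 / 3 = 6.67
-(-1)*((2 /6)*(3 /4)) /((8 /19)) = 19 /32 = 0.59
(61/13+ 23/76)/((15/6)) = 987/494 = 2.00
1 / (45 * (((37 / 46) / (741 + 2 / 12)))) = 102281 / 4995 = 20.48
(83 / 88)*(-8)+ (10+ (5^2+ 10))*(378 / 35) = 5263 / 11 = 478.45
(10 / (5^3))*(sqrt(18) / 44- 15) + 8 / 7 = -2 / 35 + 3*sqrt(2) / 550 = -0.05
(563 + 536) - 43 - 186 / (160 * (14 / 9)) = 1181883 / 1120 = 1055.25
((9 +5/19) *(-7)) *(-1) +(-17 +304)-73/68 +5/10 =453839/1292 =351.27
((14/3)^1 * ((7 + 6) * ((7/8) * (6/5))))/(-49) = -13/10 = -1.30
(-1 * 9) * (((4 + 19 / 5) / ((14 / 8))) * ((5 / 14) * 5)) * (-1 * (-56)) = -28080 / 7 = -4011.43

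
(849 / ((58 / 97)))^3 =558519413800977 / 195112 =2862557986.19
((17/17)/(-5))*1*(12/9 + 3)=-13/15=-0.87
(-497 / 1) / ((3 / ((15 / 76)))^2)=-12425 / 5776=-2.15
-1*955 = -955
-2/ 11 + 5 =53/ 11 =4.82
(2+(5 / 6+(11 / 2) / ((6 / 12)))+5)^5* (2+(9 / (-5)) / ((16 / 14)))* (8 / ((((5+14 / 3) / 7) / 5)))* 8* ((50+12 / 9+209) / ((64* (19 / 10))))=8561704156448135 / 17138304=499565427.04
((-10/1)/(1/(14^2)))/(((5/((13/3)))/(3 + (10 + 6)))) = -96824/3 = -32274.67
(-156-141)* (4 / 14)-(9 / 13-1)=-7694 / 91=-84.55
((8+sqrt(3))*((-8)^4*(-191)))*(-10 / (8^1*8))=122240*sqrt(3)+977920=1189645.89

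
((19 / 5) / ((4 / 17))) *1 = 323 / 20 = 16.15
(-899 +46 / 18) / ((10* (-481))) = 4034 / 21645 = 0.19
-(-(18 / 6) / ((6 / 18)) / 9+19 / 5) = -14 / 5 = -2.80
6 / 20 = 3 / 10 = 0.30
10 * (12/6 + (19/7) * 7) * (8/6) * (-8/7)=-320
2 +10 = 12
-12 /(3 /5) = -20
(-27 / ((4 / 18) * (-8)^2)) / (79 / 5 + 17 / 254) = -17145 / 143296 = -0.12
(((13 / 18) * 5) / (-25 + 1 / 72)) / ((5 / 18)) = -936 / 1799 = -0.52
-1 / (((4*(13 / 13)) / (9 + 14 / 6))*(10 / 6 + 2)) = -17 / 22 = -0.77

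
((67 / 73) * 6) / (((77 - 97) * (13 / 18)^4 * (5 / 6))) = -63300528 / 52123825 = -1.21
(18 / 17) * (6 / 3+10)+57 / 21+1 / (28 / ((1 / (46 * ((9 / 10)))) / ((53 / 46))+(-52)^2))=111.99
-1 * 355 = -355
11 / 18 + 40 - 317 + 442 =2981 / 18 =165.61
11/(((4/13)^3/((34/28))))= 410839/896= 458.53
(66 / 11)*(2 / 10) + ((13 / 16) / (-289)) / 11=305119 / 254320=1.20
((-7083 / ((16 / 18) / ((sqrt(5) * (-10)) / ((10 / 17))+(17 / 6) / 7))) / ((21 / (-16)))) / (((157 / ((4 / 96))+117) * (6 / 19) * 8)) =254201 / 1015280 - 762603 * sqrt(5) / 72520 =-23.26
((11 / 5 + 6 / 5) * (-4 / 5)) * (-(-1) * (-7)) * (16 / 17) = 448 / 25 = 17.92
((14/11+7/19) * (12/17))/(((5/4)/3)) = 49392/17765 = 2.78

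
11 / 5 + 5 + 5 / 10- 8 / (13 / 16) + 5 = 371 / 130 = 2.85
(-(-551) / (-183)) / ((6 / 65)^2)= -2327975 / 6588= -353.37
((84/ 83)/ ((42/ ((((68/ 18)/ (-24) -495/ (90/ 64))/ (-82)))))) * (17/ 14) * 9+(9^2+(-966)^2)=533535972409/ 571704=933238.13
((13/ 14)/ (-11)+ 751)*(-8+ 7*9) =578205/ 14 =41300.36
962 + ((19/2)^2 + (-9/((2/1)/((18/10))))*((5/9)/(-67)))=282021/268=1052.32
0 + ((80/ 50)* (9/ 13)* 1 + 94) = 6182/ 65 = 95.11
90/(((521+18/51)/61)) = 93330/8863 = 10.53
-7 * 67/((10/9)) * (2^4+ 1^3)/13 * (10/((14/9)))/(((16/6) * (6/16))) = -92259/26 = -3548.42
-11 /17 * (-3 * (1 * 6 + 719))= 23925 /17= 1407.35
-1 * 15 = -15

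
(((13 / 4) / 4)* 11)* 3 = 429 / 16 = 26.81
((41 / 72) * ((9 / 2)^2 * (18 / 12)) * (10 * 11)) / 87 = 20295 / 928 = 21.87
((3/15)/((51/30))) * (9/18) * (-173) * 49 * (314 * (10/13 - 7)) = 215604018/221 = 975583.79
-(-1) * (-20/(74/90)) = -900/37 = -24.32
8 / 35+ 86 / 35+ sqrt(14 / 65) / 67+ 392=sqrt(910) / 4355+ 13814 / 35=394.69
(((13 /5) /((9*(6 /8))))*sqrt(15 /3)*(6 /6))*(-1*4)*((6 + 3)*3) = -208*sqrt(5) /5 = -93.02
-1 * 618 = -618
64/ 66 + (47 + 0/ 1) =1583/ 33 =47.97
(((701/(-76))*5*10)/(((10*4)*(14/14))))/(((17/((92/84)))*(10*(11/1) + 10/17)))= -16123/2400384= -0.01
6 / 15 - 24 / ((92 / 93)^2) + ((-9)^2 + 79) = 718781 / 5290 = 135.88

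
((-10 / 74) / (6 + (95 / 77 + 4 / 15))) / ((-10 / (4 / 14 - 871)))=-1.57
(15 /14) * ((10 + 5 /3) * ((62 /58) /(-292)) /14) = -775 /237104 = -0.00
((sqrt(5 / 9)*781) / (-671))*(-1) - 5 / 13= -5 / 13 + 71*sqrt(5) / 183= 0.48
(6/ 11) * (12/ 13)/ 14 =36/ 1001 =0.04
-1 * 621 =-621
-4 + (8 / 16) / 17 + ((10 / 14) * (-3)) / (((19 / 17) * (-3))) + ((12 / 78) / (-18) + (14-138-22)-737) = -468939469 / 529074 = -886.34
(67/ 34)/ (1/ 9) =603/ 34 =17.74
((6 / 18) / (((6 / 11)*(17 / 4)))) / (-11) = -2 / 153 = -0.01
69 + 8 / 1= 77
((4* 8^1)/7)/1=32/7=4.57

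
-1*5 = -5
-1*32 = -32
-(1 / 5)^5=-0.00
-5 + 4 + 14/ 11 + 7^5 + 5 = 184935/ 11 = 16812.27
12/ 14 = 6/ 7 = 0.86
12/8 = 3/2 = 1.50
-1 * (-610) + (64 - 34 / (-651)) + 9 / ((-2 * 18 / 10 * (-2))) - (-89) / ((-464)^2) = 94648862227 / 140157696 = 675.30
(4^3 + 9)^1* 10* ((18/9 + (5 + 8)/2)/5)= 1241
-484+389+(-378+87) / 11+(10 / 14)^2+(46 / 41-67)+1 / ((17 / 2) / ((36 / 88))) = -70167915 / 375683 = -186.77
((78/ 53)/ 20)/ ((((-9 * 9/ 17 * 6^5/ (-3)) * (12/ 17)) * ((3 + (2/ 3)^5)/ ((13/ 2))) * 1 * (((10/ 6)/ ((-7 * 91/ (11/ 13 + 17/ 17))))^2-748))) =-3349269670201/ 142998476141232506880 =-0.00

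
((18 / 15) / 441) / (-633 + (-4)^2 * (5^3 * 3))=2 / 3944745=0.00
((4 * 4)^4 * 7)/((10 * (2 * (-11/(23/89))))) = -2637824/4895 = -538.88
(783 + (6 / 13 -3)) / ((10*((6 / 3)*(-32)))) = -5073 / 4160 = -1.22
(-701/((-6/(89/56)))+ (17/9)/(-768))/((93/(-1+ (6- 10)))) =-44919485/4499712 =-9.98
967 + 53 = 1020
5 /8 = 0.62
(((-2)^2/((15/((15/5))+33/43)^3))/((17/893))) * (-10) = -354998755/32412608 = -10.95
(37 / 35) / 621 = 37 / 21735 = 0.00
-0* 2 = 0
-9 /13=-0.69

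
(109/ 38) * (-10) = -28.68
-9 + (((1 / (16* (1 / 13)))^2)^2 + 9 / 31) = -16809329 / 2031616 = -8.27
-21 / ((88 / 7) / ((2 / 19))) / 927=-49 / 258324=-0.00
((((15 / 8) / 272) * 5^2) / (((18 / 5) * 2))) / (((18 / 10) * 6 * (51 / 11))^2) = 1890625 / 198046881792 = 0.00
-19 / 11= -1.73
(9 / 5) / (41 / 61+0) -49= -9496 / 205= -46.32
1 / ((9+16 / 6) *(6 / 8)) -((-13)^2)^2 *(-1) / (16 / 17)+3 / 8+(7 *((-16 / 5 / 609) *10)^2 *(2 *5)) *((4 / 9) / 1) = 1157656251149 / 38147760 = 30346.64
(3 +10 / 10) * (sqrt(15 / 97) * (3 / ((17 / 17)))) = 12 * sqrt(1455) / 97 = 4.72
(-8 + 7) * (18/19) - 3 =-75/19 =-3.95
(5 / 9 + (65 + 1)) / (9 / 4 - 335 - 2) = -2396 / 12051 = -0.20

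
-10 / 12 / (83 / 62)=-155 / 249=-0.62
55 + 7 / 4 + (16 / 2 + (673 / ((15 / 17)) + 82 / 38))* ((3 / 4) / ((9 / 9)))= 241839 / 380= 636.42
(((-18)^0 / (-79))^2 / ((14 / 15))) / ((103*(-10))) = -3 / 17999044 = -0.00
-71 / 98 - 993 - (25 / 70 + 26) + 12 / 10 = -249626 / 245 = -1018.88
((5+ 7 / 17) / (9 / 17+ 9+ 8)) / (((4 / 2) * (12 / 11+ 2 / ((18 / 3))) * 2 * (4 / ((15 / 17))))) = 11385 / 952408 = 0.01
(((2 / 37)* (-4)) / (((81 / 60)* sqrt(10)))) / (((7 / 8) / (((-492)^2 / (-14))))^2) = -555567218688* sqrt(10) / 88837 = -19776194.65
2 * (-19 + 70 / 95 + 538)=19750 / 19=1039.47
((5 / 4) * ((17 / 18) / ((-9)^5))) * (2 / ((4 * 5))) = -17 / 8503056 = -0.00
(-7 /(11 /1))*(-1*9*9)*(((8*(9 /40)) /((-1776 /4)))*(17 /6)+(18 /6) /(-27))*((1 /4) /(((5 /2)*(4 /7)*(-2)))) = 720153 /1302400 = 0.55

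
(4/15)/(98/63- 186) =-3/2075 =-0.00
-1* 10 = -10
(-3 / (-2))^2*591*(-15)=-19946.25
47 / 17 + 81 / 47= 3586 / 799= 4.49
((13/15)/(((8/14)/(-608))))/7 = -131.73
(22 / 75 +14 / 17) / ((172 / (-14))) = -4984 / 54825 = -0.09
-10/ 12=-5/ 6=-0.83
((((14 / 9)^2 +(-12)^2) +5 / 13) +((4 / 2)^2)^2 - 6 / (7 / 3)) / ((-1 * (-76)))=1181077 / 560196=2.11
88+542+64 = 694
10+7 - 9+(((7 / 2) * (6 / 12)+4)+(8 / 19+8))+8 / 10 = 8729 / 380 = 22.97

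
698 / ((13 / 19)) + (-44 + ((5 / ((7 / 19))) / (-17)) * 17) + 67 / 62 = 5436987 / 5642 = 963.66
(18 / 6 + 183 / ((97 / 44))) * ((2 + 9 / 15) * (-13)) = -1409967 / 485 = -2907.15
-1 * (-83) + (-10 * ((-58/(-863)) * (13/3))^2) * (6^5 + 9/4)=-4851583703/744769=-6514.21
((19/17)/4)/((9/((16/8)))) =19/306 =0.06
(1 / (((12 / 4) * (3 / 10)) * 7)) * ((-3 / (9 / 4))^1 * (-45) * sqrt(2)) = 200 * sqrt(2) / 21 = 13.47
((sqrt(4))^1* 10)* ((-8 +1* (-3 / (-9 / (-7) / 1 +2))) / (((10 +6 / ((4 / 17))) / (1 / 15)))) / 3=-1640 / 14697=-0.11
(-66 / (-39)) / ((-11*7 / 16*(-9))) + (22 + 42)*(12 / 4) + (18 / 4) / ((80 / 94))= 12928837 / 65520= 197.33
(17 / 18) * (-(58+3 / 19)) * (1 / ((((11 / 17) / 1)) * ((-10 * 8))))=63869 / 60192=1.06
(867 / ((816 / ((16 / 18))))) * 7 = 119 / 18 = 6.61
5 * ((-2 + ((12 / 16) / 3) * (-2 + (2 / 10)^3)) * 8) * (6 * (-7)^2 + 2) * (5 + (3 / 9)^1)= -11830528 / 75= -157740.37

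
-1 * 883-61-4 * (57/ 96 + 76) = -10003/ 8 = -1250.38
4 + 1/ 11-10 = -65/ 11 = -5.91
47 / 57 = 0.82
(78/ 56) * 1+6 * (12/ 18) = 5.39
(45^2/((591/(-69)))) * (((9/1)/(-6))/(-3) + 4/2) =-232875/394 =-591.05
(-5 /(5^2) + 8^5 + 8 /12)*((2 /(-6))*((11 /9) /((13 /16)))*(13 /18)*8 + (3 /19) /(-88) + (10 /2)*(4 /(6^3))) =-560437610819 /6094440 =-91958.84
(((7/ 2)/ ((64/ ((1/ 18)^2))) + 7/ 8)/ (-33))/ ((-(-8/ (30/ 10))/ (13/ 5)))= -94367/ 3649536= -0.03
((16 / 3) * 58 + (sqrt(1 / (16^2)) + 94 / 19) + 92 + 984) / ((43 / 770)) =488177305 / 19608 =24896.84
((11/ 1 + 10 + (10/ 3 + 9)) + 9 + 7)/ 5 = 148/ 15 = 9.87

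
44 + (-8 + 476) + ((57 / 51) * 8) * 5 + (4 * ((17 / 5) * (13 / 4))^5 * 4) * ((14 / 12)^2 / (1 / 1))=439211550729133 / 122400000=3588329.66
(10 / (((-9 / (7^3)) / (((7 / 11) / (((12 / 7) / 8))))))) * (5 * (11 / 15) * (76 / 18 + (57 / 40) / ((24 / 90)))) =-231516425 / 5832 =-39697.60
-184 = -184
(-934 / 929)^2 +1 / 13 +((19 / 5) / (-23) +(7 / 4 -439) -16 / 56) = -15773480337421 / 36126896260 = -436.61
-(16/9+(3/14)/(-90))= -2237/1260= -1.78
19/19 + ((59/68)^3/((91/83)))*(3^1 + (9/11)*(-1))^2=207515156/54097043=3.84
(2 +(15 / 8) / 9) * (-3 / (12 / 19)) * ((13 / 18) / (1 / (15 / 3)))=-65455 / 1728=-37.88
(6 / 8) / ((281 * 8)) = 3 / 8992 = 0.00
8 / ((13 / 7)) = 56 / 13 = 4.31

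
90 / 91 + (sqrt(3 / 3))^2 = 181 / 91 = 1.99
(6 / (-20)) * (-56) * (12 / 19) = 1008 / 95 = 10.61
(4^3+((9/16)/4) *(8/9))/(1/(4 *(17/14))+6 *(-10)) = -459/428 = -1.07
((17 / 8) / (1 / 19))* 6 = 969 / 4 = 242.25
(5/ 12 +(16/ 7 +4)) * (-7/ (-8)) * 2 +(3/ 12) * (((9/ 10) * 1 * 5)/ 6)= 143/ 12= 11.92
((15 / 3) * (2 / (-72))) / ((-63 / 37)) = 185 / 2268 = 0.08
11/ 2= 5.50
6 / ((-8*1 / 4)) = -3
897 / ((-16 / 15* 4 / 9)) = -121095 / 64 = -1892.11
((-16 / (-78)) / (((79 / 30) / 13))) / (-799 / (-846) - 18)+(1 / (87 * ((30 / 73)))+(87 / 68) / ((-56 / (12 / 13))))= -0.05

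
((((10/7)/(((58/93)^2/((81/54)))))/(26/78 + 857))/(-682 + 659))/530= -77841/147658581728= -0.00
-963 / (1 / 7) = -6741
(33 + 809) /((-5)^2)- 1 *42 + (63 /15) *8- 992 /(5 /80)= -396168 /25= -15846.72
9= 9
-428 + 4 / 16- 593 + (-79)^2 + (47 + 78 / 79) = 1664763 / 316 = 5268.24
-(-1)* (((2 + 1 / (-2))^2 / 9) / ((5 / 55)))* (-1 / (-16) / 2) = 11 / 128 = 0.09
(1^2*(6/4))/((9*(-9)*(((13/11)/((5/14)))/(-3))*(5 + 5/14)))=11/3510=0.00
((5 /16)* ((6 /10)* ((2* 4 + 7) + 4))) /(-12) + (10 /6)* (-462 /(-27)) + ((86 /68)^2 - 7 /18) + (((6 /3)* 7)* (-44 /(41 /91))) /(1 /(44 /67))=-1191356371307 /1371829824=-868.44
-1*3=-3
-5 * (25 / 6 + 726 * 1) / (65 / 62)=-10447 / 3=-3482.33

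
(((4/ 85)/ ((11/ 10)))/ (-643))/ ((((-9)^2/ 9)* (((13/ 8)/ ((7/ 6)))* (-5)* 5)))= 224/ 1055114775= 0.00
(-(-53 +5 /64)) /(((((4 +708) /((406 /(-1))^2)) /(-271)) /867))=-32794095785031 /11392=-2878695205.85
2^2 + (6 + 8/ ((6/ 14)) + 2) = 92/ 3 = 30.67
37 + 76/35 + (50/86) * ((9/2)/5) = 119481/3010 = 39.69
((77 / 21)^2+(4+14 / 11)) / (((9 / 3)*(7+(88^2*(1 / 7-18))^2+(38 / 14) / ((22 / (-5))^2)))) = 3995068 / 12245029636572099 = 0.00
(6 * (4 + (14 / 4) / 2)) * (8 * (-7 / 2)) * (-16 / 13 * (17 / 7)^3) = 10847904 / 637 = 17029.68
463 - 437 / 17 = 7434 / 17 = 437.29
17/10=1.70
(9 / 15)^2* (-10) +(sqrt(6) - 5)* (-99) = 2457 / 5 - 99* sqrt(6) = 248.90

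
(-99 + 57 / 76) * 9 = -3537 / 4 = -884.25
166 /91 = 1.82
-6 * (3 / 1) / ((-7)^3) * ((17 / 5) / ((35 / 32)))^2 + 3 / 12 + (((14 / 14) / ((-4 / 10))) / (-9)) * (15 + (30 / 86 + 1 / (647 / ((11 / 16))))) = 5.02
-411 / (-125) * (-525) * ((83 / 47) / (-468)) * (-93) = -605.77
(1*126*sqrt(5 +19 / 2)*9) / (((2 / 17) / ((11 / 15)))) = 35343*sqrt(58) / 10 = 26916.43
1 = 1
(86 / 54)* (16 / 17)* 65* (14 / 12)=156520 / 1377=113.67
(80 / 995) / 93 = 16 / 18507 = 0.00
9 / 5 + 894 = 4479 / 5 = 895.80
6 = 6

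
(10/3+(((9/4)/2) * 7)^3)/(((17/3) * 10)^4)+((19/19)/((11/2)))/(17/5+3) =133857912517/4703902720000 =0.03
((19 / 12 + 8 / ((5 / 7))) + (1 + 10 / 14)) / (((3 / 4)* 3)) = 6089 / 945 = 6.44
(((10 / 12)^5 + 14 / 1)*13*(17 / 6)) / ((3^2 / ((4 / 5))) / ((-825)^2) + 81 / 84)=550.11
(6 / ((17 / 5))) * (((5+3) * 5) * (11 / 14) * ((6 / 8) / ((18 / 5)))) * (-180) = -247500 / 119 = -2079.83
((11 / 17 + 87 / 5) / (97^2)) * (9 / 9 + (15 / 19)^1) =3068 / 893855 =0.00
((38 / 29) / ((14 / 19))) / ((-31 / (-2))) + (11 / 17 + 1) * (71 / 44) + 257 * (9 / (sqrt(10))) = 3262635 / 1176791 + 2313 * sqrt(10) / 10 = 734.21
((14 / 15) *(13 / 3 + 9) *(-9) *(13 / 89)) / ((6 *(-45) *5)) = 728 / 60075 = 0.01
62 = 62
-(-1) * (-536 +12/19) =-10172/19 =-535.37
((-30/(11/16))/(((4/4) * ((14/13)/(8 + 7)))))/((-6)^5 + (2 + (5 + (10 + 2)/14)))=46800/598147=0.08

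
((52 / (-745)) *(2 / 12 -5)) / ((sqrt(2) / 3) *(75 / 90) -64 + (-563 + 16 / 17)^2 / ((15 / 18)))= 1288938664803816 / 1448137812390293411015 -188924502 *sqrt(2) / 289627562478058682203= 0.00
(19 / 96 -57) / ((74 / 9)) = -16359 / 2368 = -6.91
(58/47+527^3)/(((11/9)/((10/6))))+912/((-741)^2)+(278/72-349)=199585815.18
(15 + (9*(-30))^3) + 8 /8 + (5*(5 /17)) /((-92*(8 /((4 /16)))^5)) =-1032945908561477657 /52479131648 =-19682984.00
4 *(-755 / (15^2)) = -13.42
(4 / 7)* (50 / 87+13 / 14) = 3662 / 4263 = 0.86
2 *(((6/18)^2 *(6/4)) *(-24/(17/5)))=-40/17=-2.35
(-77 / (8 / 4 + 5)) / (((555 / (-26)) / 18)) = 9.28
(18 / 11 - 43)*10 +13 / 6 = -27157 / 66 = -411.47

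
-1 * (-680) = 680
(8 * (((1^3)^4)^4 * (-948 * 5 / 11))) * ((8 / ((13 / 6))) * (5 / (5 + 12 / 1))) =-9100800 / 2431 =-3743.64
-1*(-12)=12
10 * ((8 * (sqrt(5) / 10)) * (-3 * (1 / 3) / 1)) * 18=-144 * sqrt(5)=-321.99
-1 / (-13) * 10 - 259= -3357 / 13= -258.23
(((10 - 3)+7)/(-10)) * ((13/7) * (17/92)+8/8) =-173/92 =-1.88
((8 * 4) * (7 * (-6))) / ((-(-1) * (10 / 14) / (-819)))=7705152 / 5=1541030.40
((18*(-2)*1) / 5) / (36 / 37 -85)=1332 / 15545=0.09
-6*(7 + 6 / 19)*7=-5838 / 19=-307.26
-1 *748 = -748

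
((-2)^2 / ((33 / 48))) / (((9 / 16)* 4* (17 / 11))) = 256 / 153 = 1.67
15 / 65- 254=-3299 / 13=-253.77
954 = 954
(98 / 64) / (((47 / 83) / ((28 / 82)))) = 28469 / 30832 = 0.92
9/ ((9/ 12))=12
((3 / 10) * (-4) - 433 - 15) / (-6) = 1123 / 15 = 74.87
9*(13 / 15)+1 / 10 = 79 / 10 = 7.90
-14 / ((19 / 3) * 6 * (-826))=1 / 2242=0.00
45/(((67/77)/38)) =131670/67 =1965.22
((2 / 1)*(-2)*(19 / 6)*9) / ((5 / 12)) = -1368 / 5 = -273.60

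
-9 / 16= -0.56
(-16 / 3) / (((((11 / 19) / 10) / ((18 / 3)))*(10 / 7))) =-4256 / 11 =-386.91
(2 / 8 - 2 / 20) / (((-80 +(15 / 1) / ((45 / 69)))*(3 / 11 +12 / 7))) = -77 / 58140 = -0.00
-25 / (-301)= 25 / 301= 0.08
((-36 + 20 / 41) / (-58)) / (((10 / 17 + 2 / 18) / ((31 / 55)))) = 3452904 / 6997265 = 0.49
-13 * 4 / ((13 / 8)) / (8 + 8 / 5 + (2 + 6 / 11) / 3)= -1320 / 431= -3.06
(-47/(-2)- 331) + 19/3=-1807/6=-301.17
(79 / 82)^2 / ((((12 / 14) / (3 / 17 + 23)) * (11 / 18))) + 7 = 30219875 / 628694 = 48.07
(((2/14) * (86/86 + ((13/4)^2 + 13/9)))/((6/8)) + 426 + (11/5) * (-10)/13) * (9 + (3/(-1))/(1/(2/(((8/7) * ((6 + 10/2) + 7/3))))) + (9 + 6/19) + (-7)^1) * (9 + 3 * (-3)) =0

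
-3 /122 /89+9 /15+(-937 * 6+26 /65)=-61032821 /10858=-5621.00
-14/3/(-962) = 7/1443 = 0.00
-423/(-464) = 423/464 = 0.91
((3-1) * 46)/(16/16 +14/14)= 46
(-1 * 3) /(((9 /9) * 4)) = -3 /4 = -0.75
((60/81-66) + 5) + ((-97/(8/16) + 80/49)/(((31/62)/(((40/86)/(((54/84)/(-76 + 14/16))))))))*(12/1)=250882.20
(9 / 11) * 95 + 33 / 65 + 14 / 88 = 224207 / 2860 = 78.39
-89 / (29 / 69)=-6141 / 29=-211.76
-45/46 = -0.98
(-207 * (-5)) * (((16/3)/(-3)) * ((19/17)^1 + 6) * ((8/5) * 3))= -1068672/17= -62863.06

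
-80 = -80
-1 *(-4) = 4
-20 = -20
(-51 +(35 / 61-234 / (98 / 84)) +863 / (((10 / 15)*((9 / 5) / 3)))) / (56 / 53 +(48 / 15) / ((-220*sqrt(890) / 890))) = 251541497735*sqrt(890) / 8418725168 +1305168148625 / 601337512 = 3061.81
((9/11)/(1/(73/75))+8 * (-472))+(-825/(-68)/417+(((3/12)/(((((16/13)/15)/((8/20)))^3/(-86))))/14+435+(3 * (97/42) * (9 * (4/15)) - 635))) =-4136.47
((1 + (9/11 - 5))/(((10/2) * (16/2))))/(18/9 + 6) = -7/704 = -0.01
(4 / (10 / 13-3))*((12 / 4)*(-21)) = 3276 / 29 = 112.97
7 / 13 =0.54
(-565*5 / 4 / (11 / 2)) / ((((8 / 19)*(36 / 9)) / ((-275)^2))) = -369015625 / 64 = -5765869.14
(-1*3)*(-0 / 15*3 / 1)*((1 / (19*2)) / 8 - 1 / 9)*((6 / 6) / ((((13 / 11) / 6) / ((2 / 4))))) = 0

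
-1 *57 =-57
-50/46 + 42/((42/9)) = 182/23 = 7.91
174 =174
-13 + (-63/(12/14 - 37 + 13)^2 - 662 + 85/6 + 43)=-1801945/2916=-617.95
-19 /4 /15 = -19 /60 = -0.32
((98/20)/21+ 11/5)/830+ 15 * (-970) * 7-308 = -2543734127/24900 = -102158.00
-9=-9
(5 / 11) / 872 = 5 / 9592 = 0.00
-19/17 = -1.12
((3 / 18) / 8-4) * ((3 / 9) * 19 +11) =-68.97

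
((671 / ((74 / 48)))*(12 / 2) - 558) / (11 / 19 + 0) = 1443582 / 407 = 3546.88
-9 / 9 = -1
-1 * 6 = -6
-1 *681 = -681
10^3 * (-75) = -75000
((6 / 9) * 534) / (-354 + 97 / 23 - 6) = -8188 / 8183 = -1.00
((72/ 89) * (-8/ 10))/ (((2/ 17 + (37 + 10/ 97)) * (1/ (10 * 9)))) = -2849472/ 1820851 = -1.56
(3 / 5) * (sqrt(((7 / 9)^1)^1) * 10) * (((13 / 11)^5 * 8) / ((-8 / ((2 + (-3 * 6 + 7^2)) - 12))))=-15594306 * sqrt(7) / 161051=-256.18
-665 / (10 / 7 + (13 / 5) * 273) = -23275 / 24893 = -0.94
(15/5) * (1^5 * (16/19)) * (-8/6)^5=-10.65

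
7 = 7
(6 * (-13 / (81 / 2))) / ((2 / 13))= -12.52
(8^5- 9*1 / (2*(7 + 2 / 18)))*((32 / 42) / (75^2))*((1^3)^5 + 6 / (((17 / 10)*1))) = 2713909 / 135000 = 20.10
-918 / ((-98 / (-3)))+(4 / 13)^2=-231929 / 8281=-28.01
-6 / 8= -3 / 4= -0.75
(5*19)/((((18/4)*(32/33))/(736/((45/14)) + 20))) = 585409/108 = 5420.45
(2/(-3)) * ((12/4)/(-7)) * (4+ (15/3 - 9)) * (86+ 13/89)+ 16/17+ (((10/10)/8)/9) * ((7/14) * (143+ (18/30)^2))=7408/3825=1.94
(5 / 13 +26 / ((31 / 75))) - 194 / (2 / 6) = -209041 / 403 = -518.71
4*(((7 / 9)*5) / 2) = 70 / 9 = 7.78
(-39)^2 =1521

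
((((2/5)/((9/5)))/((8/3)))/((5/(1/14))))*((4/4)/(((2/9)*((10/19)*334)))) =57/1870400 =0.00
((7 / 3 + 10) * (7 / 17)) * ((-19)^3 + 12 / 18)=-34829.58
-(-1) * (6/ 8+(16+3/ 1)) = 79/ 4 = 19.75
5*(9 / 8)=45 / 8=5.62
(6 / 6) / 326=1 / 326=0.00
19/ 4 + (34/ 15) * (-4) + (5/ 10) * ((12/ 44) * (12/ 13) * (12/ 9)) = -35597/ 8580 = -4.15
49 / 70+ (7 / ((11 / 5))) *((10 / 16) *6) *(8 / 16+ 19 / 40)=21707 / 1760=12.33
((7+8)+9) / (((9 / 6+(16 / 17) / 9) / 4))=29376 / 491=59.83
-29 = -29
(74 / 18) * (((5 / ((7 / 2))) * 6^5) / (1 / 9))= 411017.14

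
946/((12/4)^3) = 946/27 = 35.04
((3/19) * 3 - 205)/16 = -1943/152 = -12.78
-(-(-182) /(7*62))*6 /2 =-39 /31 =-1.26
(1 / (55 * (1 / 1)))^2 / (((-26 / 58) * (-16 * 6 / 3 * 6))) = 29 / 7550400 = 0.00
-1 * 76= -76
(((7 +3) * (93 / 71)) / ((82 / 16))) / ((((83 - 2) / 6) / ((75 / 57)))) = 124000 / 497781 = 0.25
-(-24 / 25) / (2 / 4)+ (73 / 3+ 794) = 61519 / 75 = 820.25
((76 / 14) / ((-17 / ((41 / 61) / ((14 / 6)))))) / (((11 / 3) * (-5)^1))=14022 / 2794715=0.01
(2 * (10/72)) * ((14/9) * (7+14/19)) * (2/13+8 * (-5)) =-888370/6669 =-133.21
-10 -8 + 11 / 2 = -25 / 2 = -12.50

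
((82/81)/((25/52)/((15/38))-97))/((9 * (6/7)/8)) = -0.01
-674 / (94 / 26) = -8762 / 47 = -186.43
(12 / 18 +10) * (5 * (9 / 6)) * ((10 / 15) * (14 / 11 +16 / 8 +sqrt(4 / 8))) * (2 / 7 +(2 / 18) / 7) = 1520 * sqrt(2) / 189 +12160 / 231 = 64.01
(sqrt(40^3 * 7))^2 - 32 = 447968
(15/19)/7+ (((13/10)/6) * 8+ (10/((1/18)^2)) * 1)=6467483/1995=3241.85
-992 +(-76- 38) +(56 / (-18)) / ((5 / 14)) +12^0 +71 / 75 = -250372 / 225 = -1112.76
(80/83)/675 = 16/11205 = 0.00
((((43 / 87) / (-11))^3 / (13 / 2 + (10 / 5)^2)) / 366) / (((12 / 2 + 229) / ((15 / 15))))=-79507 / 791542175265765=-0.00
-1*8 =-8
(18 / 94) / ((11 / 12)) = 108 / 517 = 0.21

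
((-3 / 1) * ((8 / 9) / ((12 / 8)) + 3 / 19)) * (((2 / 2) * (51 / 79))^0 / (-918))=385 / 156978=0.00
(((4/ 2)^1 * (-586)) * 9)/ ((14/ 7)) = -5274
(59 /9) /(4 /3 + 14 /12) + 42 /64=4721 /1440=3.28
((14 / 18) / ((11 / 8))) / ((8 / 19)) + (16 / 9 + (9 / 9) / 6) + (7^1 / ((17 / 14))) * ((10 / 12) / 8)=5817 / 1496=3.89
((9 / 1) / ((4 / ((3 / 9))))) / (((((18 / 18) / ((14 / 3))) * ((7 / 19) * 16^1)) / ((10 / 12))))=0.49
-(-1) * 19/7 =19/7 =2.71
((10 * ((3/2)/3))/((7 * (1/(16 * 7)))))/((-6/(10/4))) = -33.33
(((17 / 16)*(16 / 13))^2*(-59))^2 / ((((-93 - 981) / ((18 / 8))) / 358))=-872209803 / 114244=-7634.62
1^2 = 1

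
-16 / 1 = -16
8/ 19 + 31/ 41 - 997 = -775746/ 779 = -995.82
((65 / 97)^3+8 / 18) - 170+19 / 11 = -15136874020 / 90354627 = -167.53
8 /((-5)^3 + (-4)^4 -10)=8 /121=0.07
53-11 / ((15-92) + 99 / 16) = 5475 / 103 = 53.16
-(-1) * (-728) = -728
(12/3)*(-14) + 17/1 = -39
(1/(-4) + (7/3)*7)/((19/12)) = 193/19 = 10.16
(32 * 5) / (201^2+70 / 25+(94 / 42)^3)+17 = 15910749529 / 935708537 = 17.00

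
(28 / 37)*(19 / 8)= 133 / 74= 1.80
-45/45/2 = -1/2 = -0.50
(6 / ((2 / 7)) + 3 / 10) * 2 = 213 / 5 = 42.60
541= 541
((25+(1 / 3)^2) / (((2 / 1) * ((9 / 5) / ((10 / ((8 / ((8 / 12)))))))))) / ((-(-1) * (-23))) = -2825 / 11178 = -0.25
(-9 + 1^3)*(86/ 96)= -43/ 6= -7.17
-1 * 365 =-365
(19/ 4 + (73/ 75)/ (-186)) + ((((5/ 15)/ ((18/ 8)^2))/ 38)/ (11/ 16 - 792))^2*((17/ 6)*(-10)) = 150783426411081667217/ 31778889378146291700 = 4.74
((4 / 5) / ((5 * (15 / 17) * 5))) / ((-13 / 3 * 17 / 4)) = -16 / 8125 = -0.00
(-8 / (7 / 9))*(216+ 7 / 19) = -295992 / 133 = -2225.50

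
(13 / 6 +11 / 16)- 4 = -55 / 48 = -1.15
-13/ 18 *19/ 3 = -247/ 54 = -4.57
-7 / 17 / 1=-7 / 17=-0.41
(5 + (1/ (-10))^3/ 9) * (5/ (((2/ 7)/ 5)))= 314993/ 720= 437.49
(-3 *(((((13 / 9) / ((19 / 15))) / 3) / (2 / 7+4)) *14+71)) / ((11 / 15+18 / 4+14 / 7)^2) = -3706000 / 894691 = -4.14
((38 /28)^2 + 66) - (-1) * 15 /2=14767 /196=75.34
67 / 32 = 2.09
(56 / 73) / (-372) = -14 / 6789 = -0.00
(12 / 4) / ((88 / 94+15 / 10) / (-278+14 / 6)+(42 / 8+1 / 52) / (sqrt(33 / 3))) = 148922647731 / 14177656031219+8072199917223 * sqrt(11) / 14177656031219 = 1.90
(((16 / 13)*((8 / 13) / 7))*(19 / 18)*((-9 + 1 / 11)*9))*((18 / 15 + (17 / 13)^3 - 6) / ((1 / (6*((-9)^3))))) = -2097100793088 / 20421115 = -102692.77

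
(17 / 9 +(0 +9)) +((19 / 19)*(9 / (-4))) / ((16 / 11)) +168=102149 / 576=177.34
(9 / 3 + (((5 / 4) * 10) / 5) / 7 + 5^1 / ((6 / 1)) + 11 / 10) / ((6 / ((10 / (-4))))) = -1111 / 504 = -2.20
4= 4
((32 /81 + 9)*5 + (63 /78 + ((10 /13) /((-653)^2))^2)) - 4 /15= 1182680340256333591 /24889974323616090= 47.52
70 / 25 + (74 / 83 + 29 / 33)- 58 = -731719 / 13695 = -53.43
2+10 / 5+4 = 8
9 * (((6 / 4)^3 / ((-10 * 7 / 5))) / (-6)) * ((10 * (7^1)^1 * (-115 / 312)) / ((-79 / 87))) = 1350675 / 131456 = 10.27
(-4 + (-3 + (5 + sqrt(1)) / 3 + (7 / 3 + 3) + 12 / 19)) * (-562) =-30910 / 57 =-542.28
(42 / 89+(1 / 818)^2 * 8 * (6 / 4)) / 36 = 2342023 / 178656108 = 0.01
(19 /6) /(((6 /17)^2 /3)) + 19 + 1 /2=6895 /72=95.76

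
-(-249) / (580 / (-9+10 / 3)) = -1411 / 580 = -2.43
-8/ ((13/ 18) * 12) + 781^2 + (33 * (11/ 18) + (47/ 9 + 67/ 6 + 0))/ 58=4139193359/ 6786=609960.71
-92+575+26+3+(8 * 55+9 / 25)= 23809 / 25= 952.36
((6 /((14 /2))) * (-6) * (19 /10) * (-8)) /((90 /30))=912 /35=26.06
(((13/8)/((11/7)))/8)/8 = 91/5632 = 0.02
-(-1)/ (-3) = -1/ 3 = -0.33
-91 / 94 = -0.97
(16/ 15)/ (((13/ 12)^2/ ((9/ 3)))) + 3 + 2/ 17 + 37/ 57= 5316826/ 818805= 6.49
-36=-36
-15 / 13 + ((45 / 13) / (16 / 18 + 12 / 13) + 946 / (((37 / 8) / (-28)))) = -583930279 / 101972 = -5726.38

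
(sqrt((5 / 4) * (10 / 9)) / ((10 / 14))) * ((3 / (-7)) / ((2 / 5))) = -5 * sqrt(2) / 4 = -1.77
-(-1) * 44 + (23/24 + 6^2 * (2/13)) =15755/312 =50.50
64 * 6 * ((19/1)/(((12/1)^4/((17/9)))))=323/486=0.66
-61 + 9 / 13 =-784 / 13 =-60.31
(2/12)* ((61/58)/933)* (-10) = -305/162342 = -0.00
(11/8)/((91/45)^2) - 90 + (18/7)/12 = -5925849/66248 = -89.45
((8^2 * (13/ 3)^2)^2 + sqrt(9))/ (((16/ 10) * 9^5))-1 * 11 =164029223/ 38263752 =4.29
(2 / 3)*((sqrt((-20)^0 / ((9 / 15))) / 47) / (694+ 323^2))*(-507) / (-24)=169*sqrt(15) / 177698916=0.00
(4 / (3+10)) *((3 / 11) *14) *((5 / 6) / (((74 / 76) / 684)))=3638880 / 5291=687.75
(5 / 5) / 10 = 1 / 10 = 0.10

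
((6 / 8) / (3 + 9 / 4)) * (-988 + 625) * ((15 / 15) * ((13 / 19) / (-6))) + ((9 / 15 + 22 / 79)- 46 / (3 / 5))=-22025189 / 315210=-69.87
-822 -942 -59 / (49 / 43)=-88973 / 49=-1815.78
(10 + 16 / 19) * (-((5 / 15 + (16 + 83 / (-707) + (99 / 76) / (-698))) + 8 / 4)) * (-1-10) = 2321916438017 / 1068890676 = 2172.27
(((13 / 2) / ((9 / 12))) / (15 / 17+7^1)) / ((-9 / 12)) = -884 / 603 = -1.47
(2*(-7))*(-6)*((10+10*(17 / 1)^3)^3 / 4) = 2491866382824000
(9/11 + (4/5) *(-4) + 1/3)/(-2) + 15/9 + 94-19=4273/55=77.69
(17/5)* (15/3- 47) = -714/5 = -142.80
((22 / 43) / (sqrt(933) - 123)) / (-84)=11 * sqrt(933) / 25637976 +451 / 8545992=0.00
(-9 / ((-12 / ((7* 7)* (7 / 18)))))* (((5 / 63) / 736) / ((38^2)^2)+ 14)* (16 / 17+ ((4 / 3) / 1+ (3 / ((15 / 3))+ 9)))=50207979602083961 / 21132269521920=2375.89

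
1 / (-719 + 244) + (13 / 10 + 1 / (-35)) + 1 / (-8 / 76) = -27367 / 3325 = -8.23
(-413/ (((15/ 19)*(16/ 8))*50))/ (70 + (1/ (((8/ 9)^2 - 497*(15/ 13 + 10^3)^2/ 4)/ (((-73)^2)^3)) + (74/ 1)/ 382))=10220373555876401897/ 2236933540216714675500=0.00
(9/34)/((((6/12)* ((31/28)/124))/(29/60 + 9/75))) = 15204/425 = 35.77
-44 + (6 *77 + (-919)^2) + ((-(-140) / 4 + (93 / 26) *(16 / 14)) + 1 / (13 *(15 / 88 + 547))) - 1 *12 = 3702597821270 / 4381741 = 845006.09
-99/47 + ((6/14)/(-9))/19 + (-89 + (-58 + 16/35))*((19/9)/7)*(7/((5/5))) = -12516709/40185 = -311.48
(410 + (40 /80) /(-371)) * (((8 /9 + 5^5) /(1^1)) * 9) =1222656161 /106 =11534492.08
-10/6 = -5/3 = -1.67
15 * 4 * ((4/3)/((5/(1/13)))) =16/13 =1.23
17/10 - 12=-103/10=-10.30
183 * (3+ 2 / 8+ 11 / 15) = 14579 / 20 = 728.95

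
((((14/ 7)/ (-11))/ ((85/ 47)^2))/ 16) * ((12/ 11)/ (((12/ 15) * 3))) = -2209/ 1398760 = -0.00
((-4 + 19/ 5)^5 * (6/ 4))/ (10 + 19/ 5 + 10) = -0.00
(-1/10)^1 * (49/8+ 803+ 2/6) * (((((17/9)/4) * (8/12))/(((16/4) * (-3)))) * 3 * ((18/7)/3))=330259/60480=5.46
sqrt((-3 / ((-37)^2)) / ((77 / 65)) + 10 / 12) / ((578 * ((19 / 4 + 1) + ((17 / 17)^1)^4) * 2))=sqrt(242963490) / 133384482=0.00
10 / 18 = 0.56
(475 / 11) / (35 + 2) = 475 / 407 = 1.17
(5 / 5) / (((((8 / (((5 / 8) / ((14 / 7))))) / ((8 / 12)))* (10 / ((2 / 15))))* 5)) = 1 / 14400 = 0.00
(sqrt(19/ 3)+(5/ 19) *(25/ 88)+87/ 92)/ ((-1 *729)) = -0.00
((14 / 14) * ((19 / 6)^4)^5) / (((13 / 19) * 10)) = 1502648008.20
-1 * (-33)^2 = -1089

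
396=396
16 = 16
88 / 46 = 1.91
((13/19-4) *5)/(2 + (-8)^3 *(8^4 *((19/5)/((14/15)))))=0.00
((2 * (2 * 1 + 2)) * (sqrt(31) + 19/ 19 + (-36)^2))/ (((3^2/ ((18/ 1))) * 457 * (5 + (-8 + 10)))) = 16 * sqrt(31)/ 3199 + 20752/ 3199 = 6.51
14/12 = 1.17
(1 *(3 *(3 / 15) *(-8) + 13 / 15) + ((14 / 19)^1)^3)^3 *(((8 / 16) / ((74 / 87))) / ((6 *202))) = -1393113532942423069 / 65117732036406642000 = -0.02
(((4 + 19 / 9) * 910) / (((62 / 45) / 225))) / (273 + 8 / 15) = 38390625 / 11563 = 3320.13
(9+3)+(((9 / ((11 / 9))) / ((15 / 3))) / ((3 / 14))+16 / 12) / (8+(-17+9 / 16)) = 245636 / 22275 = 11.03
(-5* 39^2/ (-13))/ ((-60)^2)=13/ 80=0.16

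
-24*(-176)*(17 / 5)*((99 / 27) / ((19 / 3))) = 789888 / 95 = 8314.61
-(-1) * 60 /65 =12 /13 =0.92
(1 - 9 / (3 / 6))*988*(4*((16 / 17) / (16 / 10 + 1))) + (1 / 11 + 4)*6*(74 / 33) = -2936060 / 121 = -24264.96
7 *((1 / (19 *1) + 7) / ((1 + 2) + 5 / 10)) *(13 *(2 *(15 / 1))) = 104520 / 19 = 5501.05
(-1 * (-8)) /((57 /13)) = 104 /57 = 1.82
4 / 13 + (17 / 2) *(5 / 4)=1137 / 104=10.93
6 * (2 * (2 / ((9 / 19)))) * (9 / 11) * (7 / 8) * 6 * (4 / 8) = 1197 / 11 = 108.82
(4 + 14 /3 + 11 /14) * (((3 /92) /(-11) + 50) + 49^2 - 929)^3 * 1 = 1450686147182109433657 /43530216576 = 33325957490.92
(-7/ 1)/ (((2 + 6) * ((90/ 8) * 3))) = -0.03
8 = 8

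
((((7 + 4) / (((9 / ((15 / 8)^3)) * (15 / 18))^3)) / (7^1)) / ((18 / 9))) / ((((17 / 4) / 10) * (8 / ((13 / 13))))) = 626484375 / 3992977408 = 0.16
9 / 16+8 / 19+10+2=3947 / 304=12.98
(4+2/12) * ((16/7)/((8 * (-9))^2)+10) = 567025/13608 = 41.67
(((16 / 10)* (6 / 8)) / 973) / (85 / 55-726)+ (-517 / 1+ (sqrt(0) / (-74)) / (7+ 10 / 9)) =-20043668711 / 38769185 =-517.00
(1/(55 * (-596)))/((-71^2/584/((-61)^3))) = -33139226/41310995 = -0.80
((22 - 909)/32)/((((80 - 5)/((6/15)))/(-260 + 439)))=-158773/6000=-26.46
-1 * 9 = -9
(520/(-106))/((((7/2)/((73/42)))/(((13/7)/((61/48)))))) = -3947840/1108919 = -3.56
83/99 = 0.84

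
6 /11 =0.55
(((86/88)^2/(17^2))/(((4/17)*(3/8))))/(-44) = -1849/2172192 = -0.00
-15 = -15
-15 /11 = -1.36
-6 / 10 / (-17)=3 / 85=0.04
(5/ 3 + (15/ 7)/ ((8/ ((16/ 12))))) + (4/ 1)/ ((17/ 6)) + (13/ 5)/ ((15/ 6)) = 79889/ 17850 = 4.48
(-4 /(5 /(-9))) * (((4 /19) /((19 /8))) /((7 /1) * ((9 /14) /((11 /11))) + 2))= 2304 /23465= 0.10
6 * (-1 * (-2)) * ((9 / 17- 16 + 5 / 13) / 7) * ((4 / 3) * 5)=-266720 / 1547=-172.41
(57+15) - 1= 71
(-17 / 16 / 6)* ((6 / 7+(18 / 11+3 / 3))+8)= -5015 / 2464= -2.04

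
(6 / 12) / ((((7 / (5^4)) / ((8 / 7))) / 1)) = 51.02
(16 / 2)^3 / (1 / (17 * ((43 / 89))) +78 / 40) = 7485440 / 30289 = 247.13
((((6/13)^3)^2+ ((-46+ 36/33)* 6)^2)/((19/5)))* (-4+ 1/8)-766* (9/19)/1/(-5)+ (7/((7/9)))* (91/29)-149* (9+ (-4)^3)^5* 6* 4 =2895863100470608335554109/1609040914195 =1799744851062.04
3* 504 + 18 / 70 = 52929 / 35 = 1512.26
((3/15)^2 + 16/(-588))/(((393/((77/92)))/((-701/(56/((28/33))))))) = -32947/113891400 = -0.00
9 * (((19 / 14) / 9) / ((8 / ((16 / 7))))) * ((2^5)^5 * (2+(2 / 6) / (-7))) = 25402237.64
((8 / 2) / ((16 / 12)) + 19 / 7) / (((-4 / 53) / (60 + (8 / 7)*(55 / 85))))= -3830840 / 833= -4598.85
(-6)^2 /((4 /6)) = 54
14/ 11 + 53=597/ 11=54.27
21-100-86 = -165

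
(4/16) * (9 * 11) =99/4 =24.75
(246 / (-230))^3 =-1860867 / 1520875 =-1.22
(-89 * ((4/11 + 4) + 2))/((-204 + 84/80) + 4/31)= 3862600/1383239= 2.79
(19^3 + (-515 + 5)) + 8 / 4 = 6351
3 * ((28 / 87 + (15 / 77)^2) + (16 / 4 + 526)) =273571777 / 171941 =1591.08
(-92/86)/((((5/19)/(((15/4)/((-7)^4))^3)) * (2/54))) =-7964325/19045611188576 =-0.00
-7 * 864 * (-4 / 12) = 2016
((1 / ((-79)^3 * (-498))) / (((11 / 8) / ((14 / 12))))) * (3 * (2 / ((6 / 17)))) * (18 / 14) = 34 / 450144607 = 0.00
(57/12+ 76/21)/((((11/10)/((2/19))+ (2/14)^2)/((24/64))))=24605/82088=0.30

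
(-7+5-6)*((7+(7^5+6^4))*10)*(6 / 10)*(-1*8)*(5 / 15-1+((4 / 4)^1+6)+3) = 64906240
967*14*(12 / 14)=11604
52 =52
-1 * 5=-5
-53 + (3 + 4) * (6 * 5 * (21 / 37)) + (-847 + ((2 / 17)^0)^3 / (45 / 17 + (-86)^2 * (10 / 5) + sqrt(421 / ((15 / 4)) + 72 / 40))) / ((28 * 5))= 295587065128147871 / 4915049017792480 - 289 * sqrt(25665) / 132839162643040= 60.14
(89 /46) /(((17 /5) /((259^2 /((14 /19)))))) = 81024265 /1564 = 51805.80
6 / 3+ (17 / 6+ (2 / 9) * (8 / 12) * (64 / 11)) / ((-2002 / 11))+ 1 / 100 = 1344388 / 675675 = 1.99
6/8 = 0.75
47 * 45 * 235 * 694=344935350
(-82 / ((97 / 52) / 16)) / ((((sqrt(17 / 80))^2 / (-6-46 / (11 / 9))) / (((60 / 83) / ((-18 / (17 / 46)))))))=-4366336000 / 2036903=-2143.62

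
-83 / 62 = -1.34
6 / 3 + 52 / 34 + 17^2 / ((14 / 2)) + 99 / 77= 46.10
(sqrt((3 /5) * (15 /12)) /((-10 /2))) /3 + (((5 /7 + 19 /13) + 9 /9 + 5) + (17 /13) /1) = 863 /91-sqrt(3) /30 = 9.43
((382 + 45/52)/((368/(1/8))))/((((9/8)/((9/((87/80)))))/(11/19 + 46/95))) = 2010809/1976988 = 1.02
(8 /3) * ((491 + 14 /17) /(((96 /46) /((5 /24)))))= 106835 /816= 130.93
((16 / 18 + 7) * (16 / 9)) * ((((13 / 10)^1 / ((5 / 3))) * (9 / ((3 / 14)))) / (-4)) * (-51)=439348 / 75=5857.97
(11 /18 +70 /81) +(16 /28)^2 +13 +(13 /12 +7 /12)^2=139547 /7938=17.58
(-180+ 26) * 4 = -616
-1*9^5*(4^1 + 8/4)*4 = -1417176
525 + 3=528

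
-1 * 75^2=-5625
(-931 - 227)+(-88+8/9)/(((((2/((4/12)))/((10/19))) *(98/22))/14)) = -606374/513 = -1182.02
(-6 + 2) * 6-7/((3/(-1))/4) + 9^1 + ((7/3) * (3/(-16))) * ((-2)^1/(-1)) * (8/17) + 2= -208/51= -4.08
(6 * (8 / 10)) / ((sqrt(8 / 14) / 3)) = 36 * sqrt(7) / 5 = 19.05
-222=-222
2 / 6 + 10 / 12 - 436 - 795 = -7379 / 6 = -1229.83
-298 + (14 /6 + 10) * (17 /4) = -2947 /12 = -245.58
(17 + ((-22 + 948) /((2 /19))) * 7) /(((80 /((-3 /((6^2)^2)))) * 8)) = -1711 /7680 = -0.22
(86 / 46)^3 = 79507 / 12167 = 6.53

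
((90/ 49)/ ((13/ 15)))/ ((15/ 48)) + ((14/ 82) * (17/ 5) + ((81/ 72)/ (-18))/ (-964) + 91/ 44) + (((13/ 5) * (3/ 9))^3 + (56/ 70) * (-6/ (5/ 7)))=50271079546921/ 14955012072000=3.36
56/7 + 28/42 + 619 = 1883/3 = 627.67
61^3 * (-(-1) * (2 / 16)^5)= 226981 / 32768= 6.93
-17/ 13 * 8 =-136/ 13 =-10.46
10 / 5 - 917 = -915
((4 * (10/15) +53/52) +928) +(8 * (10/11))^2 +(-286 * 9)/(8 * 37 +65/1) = 6660563159/6814236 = 977.45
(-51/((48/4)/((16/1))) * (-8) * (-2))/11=-1088/11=-98.91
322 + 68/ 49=15846/ 49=323.39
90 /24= 15 /4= 3.75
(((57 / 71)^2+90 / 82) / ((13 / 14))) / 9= 560084 / 2686853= 0.21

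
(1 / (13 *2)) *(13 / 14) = 1 / 28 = 0.04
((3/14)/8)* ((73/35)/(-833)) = -219/3265360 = -0.00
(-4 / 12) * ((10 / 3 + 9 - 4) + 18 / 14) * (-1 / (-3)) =-202 / 189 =-1.07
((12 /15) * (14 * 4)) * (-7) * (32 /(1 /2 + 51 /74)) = -464128 /55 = -8438.69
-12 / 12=-1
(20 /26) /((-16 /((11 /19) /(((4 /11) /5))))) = -3025 /7904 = -0.38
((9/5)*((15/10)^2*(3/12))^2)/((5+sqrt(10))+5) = 81/1280 - 81*sqrt(10)/12800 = 0.04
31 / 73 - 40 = -2889 / 73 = -39.58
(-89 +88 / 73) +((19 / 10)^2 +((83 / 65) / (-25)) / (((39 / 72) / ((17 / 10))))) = -2601405219 / 30842500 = -84.34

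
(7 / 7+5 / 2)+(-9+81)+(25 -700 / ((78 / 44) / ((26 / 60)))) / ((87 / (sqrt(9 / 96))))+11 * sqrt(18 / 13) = -1315 * sqrt(6) / 6264+33 * sqrt(26) / 13+151 / 2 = 87.93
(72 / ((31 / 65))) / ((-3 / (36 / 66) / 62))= -18720 / 11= -1701.82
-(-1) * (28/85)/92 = 7/1955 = 0.00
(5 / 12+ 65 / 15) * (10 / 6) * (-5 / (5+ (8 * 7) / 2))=-1.20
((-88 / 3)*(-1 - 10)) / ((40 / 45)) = 363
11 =11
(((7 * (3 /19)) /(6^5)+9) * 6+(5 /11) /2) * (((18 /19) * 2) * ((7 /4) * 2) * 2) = 34273043 /47652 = 719.24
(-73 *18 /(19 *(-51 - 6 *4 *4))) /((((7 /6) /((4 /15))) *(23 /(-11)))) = -38544 /749455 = -0.05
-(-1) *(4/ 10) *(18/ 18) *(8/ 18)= 0.18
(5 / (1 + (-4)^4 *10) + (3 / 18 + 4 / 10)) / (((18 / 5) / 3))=43687 / 92196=0.47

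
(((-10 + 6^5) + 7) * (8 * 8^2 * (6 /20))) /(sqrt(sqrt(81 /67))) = 1989888 * 67^(1 /4) /5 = 1138616.12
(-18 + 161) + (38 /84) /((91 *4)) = 2186203 /15288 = 143.00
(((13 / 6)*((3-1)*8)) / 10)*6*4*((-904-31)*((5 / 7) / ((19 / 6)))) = -2333760 / 133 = -17547.07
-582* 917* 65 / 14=-2477865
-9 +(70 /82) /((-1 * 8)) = -2987 /328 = -9.11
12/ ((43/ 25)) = 6.98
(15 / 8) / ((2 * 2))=15 / 32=0.47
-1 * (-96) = 96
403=403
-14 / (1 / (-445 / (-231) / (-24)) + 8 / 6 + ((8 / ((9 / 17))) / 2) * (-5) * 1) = 28035 / 97928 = 0.29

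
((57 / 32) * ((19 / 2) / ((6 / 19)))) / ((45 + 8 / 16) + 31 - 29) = 361 / 320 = 1.13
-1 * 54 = -54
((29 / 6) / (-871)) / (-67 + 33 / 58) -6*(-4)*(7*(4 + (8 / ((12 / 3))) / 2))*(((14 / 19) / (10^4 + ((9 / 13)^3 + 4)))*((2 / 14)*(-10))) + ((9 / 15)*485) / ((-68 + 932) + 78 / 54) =1159972671685688960 / 4678362050506551069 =0.25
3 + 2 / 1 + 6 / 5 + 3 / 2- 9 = -13 / 10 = -1.30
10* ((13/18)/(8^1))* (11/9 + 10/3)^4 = 183674465/472392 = 388.82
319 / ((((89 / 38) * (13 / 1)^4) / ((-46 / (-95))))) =29348 / 12709645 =0.00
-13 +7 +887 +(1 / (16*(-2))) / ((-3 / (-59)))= 84517 / 96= 880.39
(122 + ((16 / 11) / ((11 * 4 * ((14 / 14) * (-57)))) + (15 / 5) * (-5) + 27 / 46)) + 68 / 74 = 108.51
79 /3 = 26.33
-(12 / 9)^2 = -16 / 9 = -1.78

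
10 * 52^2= 27040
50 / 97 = 0.52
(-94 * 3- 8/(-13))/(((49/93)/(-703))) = 239156382/637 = 375441.73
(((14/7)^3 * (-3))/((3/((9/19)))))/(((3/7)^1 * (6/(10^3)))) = -28000/19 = -1473.68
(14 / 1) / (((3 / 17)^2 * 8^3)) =2023 / 2304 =0.88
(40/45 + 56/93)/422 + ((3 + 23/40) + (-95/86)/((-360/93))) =782476217/202509360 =3.86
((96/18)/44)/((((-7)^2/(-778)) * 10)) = -1556/8085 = -0.19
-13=-13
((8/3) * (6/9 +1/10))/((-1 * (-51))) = 92/2295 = 0.04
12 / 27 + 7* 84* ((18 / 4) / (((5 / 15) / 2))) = 142888 / 9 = 15876.44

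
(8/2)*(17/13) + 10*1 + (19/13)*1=217/13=16.69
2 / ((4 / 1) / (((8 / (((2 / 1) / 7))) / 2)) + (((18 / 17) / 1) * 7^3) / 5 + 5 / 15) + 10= 1311160 / 130759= 10.03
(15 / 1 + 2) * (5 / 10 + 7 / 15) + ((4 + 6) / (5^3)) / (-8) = 4927 / 300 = 16.42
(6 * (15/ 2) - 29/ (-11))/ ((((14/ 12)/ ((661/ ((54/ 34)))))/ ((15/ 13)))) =58881880/ 3003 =19607.69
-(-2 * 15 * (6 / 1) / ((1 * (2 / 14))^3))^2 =-3811827600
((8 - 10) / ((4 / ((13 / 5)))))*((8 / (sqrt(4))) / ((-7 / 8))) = 208 / 35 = 5.94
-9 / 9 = -1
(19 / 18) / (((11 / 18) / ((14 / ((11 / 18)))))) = 4788 / 121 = 39.57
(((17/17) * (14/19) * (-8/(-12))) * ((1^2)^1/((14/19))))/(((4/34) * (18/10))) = 85/27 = 3.15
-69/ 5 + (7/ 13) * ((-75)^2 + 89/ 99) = 19404937/ 6435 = 3015.53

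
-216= -216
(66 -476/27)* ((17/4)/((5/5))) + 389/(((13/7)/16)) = 2496985/702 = 3556.96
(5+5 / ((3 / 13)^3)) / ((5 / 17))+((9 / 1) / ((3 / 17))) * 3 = 41939 / 27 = 1553.30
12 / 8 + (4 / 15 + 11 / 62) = 904 / 465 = 1.94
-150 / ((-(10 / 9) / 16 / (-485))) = -1047600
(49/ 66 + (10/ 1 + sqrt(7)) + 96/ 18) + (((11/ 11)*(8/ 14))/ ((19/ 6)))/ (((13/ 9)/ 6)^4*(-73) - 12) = sqrt(7) + 14679446027921/ 913979624250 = 18.71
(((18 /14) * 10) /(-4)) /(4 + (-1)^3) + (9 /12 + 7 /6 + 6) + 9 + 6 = 1835 /84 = 21.85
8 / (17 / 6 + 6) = 48 / 53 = 0.91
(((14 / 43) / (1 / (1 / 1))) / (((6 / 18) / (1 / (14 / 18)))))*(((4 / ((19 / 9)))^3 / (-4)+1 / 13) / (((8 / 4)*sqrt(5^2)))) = -3908871 / 19170905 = -0.20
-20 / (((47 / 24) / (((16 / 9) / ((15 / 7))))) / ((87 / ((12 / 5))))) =-129920 / 423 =-307.14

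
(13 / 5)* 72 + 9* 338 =16146 / 5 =3229.20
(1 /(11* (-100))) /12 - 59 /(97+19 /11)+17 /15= 426593 /796400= 0.54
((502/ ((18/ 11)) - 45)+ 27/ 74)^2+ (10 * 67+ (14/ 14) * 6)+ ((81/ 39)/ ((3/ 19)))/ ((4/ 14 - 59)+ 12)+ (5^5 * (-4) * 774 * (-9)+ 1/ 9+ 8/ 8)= 54771895477365661/ 628518852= 87144395.59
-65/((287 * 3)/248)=-16120/861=-18.72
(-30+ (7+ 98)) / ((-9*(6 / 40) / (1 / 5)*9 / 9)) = -11.11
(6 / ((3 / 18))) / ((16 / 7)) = 63 / 4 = 15.75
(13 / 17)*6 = 78 / 17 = 4.59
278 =278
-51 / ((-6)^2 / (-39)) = 221 / 4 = 55.25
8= 8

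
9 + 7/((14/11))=29/2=14.50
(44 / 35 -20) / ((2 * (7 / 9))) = -2952 / 245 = -12.05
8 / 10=4 / 5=0.80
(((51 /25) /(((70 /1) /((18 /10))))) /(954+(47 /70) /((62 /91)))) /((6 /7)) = 0.00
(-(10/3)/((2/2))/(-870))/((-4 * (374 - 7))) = -1/383148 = -0.00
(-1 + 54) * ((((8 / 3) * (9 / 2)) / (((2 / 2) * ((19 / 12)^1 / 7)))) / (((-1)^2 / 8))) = 427392 / 19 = 22494.32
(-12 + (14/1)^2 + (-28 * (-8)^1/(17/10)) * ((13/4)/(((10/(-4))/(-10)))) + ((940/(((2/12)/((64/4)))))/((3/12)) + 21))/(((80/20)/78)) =240588075/34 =7076119.85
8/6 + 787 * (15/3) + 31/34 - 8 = 3929.25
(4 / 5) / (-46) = -2 / 115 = -0.02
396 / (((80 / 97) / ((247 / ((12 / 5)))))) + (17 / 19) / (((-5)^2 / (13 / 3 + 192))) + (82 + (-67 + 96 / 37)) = 2195138609 / 44400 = 49440.06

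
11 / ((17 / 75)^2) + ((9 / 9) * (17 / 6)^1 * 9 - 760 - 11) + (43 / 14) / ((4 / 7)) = -1216169 / 2312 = -526.02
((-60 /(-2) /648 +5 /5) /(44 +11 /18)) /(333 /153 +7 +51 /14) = 119 /65043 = 0.00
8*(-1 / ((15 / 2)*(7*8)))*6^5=-5184 / 35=-148.11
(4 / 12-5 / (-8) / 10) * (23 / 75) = 437 / 3600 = 0.12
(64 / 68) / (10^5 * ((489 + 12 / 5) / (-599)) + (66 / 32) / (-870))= -44469760 / 3876163312013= -0.00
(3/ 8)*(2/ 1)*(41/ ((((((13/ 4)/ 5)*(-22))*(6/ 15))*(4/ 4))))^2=3151875/ 81796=38.53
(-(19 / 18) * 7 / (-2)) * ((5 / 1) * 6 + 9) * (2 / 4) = 1729 / 24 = 72.04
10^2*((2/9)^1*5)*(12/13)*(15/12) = 5000/39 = 128.21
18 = 18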